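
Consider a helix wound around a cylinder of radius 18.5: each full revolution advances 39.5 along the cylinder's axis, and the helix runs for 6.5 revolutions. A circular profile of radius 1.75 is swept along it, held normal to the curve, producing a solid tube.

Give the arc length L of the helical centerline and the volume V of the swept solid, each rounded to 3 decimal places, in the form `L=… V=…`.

L=797.986 V=7677.521

2πR = 2π·18.5 = 116.238928
per-turn = √(116.238928² + 39.5²) = √(13511.4884 + 1560.25) = √15071.7384 = 122.767009
L = 6.5 × 122.767009 = 797.985557
V = π·1.75² × L = 9.621128 × 797.985557 = 7677.520784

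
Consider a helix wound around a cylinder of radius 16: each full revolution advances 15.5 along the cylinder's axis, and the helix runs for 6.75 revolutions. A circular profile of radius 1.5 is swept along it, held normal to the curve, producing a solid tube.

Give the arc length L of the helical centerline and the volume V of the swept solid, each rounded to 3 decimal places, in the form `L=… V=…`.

2πR = 2π·16 = 100.530965
per-turn = √(100.530965² + 15.5²) = √(10106.4749 + 240.25) = √10346.7249 = 101.718852
L = 6.75 × 101.718852 = 686.602253
V = π·1.5² × L = 7.068583 × 686.602253 = 4853.305335

L=686.602 V=4853.305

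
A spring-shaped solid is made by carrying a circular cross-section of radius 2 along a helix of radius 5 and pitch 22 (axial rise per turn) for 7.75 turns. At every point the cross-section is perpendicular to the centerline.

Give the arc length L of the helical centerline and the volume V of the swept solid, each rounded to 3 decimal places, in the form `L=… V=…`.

2πR = 2π·5 = 31.415927
per-turn = √(31.415927² + 22²) = √(986.9604 + 484) = √1470.9604 = 38.353102
L = 7.75 × 38.353102 = 297.236541
V = π·2² × L = 12.566371 × 297.236541 = 3735.184537

L=297.237 V=3735.185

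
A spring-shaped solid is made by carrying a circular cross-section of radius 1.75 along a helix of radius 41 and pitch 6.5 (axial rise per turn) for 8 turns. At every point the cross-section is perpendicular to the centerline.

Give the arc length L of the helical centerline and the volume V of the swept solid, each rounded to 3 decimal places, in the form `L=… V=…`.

L=2061.541 V=19834.346

2πR = 2π·41 = 257.610598
per-turn = √(257.610598² + 6.5²) = √(66363.2200 + 42.25) = √66405.4700 = 257.692588
L = 8 × 257.692588 = 2061.540705
V = π·1.75² × L = 9.621128 × 2061.540705 = 19834.345975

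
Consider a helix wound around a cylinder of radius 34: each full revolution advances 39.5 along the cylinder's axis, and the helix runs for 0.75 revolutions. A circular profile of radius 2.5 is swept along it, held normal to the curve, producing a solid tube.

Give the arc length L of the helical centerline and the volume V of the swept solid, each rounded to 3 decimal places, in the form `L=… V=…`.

2πR = 2π·34 = 213.628300
per-turn = √(213.628300² + 39.5²) = √(45637.0508 + 1560.25) = √47197.3008 = 217.249398
L = 0.75 × 217.249398 = 162.937048
V = π·2.5² × L = 19.634954 × 162.937048 = 3199.261460

L=162.937 V=3199.261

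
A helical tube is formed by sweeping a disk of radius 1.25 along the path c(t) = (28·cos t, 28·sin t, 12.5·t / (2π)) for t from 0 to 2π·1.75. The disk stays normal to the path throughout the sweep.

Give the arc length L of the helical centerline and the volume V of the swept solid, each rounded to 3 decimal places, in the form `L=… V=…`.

L=308.652 V=1515.093

2πR = 2π·28 = 175.929189
per-turn = √(175.929189² + 12.5²) = √(30951.0794 + 156.25) = √31107.3294 = 176.372700
L = 1.75 × 176.372700 = 308.652225
V = π·1.25² × L = 4.908739 × 308.652225 = 1515.093069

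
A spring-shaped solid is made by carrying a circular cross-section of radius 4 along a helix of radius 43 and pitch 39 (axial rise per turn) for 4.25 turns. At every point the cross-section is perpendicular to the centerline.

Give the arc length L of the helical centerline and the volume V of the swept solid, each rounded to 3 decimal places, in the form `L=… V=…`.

L=1160.153 V=58315.672

2πR = 2π·43 = 270.176968
per-turn = √(270.176968² + 39²) = √(72995.5942 + 1521) = √74516.5942 = 272.977278
L = 4.25 × 272.977278 = 1160.153430
V = π·4² × L = 50.265482 × 1160.153430 = 58315.671899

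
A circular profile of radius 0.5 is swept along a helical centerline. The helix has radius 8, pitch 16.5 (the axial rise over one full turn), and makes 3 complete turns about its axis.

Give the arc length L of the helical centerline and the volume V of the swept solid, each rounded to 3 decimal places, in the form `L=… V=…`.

2πR = 2π·8 = 50.265482
per-turn = √(50.265482² + 16.5²) = √(2526.6187 + 272.25) = √2798.8687 = 52.904336
L = 3 × 52.904336 = 158.713007
V = π·0.5² × L = 0.785398 × 158.713007 = 124.652904

L=158.713 V=124.653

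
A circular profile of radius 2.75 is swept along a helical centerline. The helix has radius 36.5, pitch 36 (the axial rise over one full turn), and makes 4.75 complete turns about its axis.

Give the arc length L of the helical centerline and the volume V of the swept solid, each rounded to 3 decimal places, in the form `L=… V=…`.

L=1102.687 V=26197.960

2πR = 2π·36.5 = 229.336264
per-turn = √(229.336264² + 36²) = √(52595.1219 + 1296) = √53891.1219 = 232.144614
L = 4.75 × 232.144614 = 1102.686917
V = π·2.75² × L = 23.758294 × 1102.686917 = 26197.960451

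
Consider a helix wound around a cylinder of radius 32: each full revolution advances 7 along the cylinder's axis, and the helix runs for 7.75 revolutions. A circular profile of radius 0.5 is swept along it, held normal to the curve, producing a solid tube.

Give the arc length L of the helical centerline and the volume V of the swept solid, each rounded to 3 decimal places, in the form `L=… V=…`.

2πR = 2π·32 = 201.061930
per-turn = √(201.061930² + 7²) = √(40425.8996 + 49) = √40474.8996 = 201.183746
L = 7.75 × 201.183746 = 1559.174031
V = π·0.5² × L = 0.785398 × 1559.174031 = 1224.572420

L=1559.174 V=1224.572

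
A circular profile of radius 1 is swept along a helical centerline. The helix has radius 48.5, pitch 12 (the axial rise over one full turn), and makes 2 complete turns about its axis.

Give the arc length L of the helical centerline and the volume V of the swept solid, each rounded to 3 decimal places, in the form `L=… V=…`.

L=609.941 V=1916.187

2πR = 2π·48.5 = 304.734487
per-turn = √(304.734487² + 12²) = √(92863.1078 + 144) = √93007.1078 = 304.970667
L = 2 × 304.970667 = 609.941334
V = π·1² × L = 3.141593 × 609.941334 = 1916.187215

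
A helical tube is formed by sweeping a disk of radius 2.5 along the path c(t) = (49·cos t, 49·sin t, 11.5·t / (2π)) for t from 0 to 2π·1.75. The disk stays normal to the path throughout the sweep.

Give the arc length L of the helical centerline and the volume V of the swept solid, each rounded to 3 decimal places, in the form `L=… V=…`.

L=539.159 V=10586.360

2πR = 2π·49 = 307.876080
per-turn = √(307.876080² + 11.5²) = √(94787.6807 + 132.25) = √94919.9307 = 308.090783
L = 1.75 × 308.090783 = 539.158871
V = π·2.5² × L = 19.634954 × 539.158871 = 10586.359667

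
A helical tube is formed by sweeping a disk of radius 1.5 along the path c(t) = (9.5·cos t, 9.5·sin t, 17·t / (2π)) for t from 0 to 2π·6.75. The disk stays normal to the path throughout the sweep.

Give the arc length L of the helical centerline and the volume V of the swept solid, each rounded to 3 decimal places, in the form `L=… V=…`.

2πR = 2π·9.5 = 59.690260
per-turn = √(59.690260² + 17²) = √(3562.9272 + 289) = √3851.9272 = 62.063896
L = 6.75 × 62.063896 = 418.931298
V = π·1.5² × L = 7.068583 × 418.931298 = 2961.250849

L=418.931 V=2961.251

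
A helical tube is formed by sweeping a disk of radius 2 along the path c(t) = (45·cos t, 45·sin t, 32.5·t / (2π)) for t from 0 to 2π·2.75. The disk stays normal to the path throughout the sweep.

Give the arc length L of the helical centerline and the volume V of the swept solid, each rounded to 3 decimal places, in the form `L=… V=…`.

L=782.664 V=9835.245

2πR = 2π·45 = 282.743339
per-turn = √(282.743339² + 32.5²) = √(79943.7956 + 1056.25) = √81000.0456 = 284.605070
L = 2.75 × 284.605070 = 782.663941
V = π·2² × L = 12.566371 × 782.663941 = 9835.245155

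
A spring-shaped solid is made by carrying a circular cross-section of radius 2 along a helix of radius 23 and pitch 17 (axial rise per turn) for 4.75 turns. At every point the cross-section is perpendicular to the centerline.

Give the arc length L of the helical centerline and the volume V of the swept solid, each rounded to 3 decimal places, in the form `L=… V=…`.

L=691.171 V=8685.514

2πR = 2π·23 = 144.513262
per-turn = √(144.513262² + 17²) = √(20884.0829 + 289) = √21173.0829 = 145.509735
L = 4.75 × 145.509735 = 691.171240
V = π·2² × L = 12.566371 × 691.171240 = 8685.513962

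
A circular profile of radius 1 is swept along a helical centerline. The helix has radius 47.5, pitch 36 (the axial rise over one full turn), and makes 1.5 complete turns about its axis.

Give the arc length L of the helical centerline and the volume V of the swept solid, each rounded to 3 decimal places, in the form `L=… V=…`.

2πR = 2π·47.5 = 298.451302
per-turn = √(298.451302² + 36²) = √(89073.1797 + 1296) = √90369.1797 = 300.614670
L = 1.5 × 300.614670 = 450.922005
V = π·1² × L = 3.141593 × 450.922005 = 1416.613257

L=450.922 V=1416.613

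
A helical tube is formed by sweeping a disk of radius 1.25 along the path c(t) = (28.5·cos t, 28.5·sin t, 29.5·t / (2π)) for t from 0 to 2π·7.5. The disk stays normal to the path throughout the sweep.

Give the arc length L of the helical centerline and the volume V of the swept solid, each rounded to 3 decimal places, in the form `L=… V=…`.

L=1361.133 V=6681.447

2πR = 2π·28.5 = 179.070781
per-turn = √(179.070781² + 29.5²) = √(32066.3447 + 870.25) = √32936.5947 = 181.484420
L = 7.5 × 181.484420 = 1361.133150
V = π·1.25² × L = 4.908739 × 1361.133150 = 6681.446726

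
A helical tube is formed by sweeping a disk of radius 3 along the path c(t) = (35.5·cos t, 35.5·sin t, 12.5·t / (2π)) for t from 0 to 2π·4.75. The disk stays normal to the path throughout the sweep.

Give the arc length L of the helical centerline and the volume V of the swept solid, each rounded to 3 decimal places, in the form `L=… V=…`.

2πR = 2π·35.5 = 223.053078
per-turn = √(223.053078² + 12.5²) = √(49752.6758 + 156.25) = √49908.9258 = 223.403057
L = 4.75 × 223.403057 = 1061.164520
V = π·3² × L = 28.274334 × 1061.164520 = 30003.719936

L=1061.165 V=30003.720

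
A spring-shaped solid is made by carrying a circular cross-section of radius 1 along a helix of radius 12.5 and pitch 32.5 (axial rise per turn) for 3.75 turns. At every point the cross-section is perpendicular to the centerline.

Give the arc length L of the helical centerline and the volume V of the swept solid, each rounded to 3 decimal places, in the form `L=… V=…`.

L=318.745 V=1001.366

2πR = 2π·12.5 = 78.539816
per-turn = √(78.539816² + 32.5²) = √(6168.5028 + 1056.25) = √7224.7528 = 84.998546
L = 3.75 × 84.998546 = 318.744546
V = π·1² × L = 3.141593 × 318.744546 = 1001.365524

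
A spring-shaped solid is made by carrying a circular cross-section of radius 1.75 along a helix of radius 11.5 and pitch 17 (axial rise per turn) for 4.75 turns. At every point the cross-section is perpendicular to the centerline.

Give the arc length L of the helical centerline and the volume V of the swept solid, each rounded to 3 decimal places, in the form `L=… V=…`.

L=352.590 V=3392.315

2πR = 2π·11.5 = 72.256631
per-turn = √(72.256631² + 17²) = √(5221.0207 + 289) = √5510.0207 = 74.229514
L = 4.75 × 74.229514 = 352.590191
V = π·1.75² × L = 9.621128 × 352.590191 = 3392.315182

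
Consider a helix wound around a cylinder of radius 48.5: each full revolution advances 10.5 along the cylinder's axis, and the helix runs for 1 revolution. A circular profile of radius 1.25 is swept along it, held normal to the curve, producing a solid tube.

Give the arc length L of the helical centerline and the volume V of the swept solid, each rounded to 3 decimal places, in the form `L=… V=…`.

2πR = 2π·48.5 = 304.734487
per-turn = √(304.734487² + 10.5²) = √(92863.1078 + 110.25) = √92973.3578 = 304.915329
L = 1 × 304.915329 = 304.915329
V = π·1.25² × L = 4.908739 × 304.915329 = 1496.749621

L=304.915 V=1496.750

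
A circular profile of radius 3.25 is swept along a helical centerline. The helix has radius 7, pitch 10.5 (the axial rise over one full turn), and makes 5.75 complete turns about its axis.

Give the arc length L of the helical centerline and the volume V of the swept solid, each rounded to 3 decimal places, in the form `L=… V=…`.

2πR = 2π·7 = 43.982297
per-turn = √(43.982297² + 10.5²) = √(1934.4425 + 110.25) = √2044.6925 = 45.218276
L = 5.75 × 45.218276 = 260.005086
V = π·3.25² × L = 33.183072 × 260.005086 = 8627.767581

L=260.005 V=8627.768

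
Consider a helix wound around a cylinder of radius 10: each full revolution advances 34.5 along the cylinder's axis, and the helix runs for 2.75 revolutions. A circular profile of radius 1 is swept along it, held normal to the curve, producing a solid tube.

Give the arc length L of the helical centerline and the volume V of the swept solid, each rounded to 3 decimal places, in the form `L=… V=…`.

L=197.121 V=619.275

2πR = 2π·10 = 62.831853
per-turn = √(62.831853² + 34.5²) = √(3947.8418 + 1190.25) = √5138.0918 = 71.680484
L = 2.75 × 71.680484 = 197.121331
V = π·1² × L = 3.141593 × 197.121331 = 619.274924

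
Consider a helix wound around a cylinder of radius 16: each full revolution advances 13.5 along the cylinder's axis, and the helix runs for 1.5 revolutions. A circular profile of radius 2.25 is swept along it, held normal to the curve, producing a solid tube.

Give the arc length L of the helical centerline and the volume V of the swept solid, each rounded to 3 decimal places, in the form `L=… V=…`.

2πR = 2π·16 = 100.530965
per-turn = √(100.530965² + 13.5²) = √(10106.4749 + 182.25) = √10288.7249 = 101.433352
L = 1.5 × 101.433352 = 152.150028
V = π·2.25² × L = 15.904313 × 152.150028 = 2419.841640

L=152.150 V=2419.842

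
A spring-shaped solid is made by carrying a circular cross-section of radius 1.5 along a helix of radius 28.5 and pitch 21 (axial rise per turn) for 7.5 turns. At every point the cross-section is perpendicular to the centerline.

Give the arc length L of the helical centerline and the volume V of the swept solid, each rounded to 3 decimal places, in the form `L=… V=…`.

L=1352.234 V=9558.382

2πR = 2π·28.5 = 179.070781
per-turn = √(179.070781² + 21²) = √(32066.3447 + 441) = √32507.3447 = 180.297933
L = 7.5 × 180.297933 = 1352.234499
V = π·1.5² × L = 7.068583 × 1352.234499 = 9558.382425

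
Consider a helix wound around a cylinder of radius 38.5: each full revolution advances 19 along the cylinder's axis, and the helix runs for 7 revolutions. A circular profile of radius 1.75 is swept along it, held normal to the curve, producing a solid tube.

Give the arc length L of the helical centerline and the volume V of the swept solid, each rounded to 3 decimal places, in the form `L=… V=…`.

L=1698.534 V=16341.808

2πR = 2π·38.5 = 241.902634
per-turn = √(241.902634² + 19²) = √(58516.8845 + 361) = √58877.8845 = 242.647655
L = 7 × 242.647655 = 1698.533585
V = π·1.75² × L = 9.621128 × 1698.533585 = 16341.808189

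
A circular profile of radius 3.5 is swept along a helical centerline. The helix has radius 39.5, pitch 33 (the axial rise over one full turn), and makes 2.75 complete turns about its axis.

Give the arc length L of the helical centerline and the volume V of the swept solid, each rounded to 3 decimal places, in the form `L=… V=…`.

L=688.518 V=26497.272

2πR = 2π·39.5 = 248.185820
per-turn = √(248.185820² + 33²) = √(61596.2011 + 1089) = √62685.2011 = 250.370128
L = 2.75 × 250.370128 = 688.517852
V = π·3.5² × L = 38.484510 × 688.517852 = 26497.272180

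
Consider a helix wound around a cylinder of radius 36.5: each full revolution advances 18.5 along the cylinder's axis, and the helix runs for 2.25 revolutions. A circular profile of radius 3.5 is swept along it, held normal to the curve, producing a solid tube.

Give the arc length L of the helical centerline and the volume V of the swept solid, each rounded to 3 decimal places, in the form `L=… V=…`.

2πR = 2π·36.5 = 229.336264
per-turn = √(229.336264² + 18.5²) = √(52595.1219 + 342.25) = √52937.3719 = 230.081229
L = 2.25 × 230.081229 = 517.682765
V = π·3.5² × L = 38.484510 × 517.682765 = 19922.767543

L=517.683 V=19922.768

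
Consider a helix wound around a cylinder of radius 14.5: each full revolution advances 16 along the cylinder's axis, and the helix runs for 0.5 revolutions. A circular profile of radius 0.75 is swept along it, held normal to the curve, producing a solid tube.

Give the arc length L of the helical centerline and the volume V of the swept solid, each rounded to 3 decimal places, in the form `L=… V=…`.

L=46.250 V=81.731

2πR = 2π·14.5 = 91.106187
per-turn = √(91.106187² + 16²) = √(8300.3373 + 256) = √8556.3373 = 92.500472
L = 0.5 × 92.500472 = 46.250236
V = π·0.75² × L = 1.767146 × 46.250236 = 81.730913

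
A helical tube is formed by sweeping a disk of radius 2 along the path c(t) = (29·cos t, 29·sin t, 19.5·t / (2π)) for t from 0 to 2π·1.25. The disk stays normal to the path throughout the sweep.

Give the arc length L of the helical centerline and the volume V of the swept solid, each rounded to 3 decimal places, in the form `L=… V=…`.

L=229.066 V=2878.529

2πR = 2π·29 = 182.212374
per-turn = √(182.212374² + 19.5²) = √(33201.3492 + 380.25) = √33581.5992 = 183.252829
L = 1.25 × 183.252829 = 229.066036
V = π·2² × L = 12.566371 × 229.066036 = 2878.528701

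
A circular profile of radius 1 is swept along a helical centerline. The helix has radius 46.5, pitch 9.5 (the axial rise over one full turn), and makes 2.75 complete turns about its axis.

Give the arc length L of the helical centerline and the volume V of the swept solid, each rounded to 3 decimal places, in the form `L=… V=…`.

L=803.887 V=2525.485

2πR = 2π·46.5 = 292.168117
per-turn = √(292.168117² + 9.5²) = √(85362.2085 + 90.25) = √85452.4585 = 292.322525
L = 2.75 × 292.322525 = 803.886943
V = π·1² × L = 3.141593 × 803.886943 = 2525.485314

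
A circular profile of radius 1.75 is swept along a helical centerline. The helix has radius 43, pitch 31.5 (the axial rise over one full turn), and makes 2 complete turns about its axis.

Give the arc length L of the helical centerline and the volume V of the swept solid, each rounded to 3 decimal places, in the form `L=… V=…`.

L=544.014 V=5234.029

2πR = 2π·43 = 270.176968
per-turn = √(270.176968² + 31.5²) = √(72995.5942 + 992.25) = √73987.8442 = 272.007066
L = 2 × 272.007066 = 544.014133
V = π·1.75² × L = 9.621128 × 544.014133 = 5234.029334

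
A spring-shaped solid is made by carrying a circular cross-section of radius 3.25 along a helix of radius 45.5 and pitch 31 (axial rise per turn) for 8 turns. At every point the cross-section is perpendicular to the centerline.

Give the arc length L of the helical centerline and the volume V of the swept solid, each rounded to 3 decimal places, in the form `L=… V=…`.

2πR = 2π·45.5 = 285.884931
per-turn = √(285.884931² + 31²) = √(81730.1940 + 961) = √82691.1940 = 287.560766
L = 8 × 287.560766 = 2300.486127
V = π·3.25² × L = 33.183072 × 2300.486127 = 76337.197704

L=2300.486 V=76337.198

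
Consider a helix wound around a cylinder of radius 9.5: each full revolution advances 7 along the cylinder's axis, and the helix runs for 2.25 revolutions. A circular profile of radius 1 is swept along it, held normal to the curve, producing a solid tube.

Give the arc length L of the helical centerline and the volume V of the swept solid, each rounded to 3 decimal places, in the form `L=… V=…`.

L=135.223 V=424.817

2πR = 2π·9.5 = 59.690260
per-turn = √(59.690260² + 7²) = √(3562.9272 + 49) = √3611.9272 = 60.099311
L = 2.25 × 60.099311 = 135.223450
V = π·1² × L = 3.141593 × 135.223450 = 424.816997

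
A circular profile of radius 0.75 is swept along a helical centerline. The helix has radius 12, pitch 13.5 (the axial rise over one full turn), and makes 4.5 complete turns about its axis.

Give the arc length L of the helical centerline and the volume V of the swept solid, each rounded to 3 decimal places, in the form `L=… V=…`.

2πR = 2π·12 = 75.398224
per-turn = √(75.398224² + 13.5²) = √(5684.8921 + 182.25) = √5867.1421 = 76.597272
L = 4.5 × 76.597272 = 344.687726
V = π·0.75² × L = 1.767146 × 344.687726 = 609.113490

L=344.688 V=609.113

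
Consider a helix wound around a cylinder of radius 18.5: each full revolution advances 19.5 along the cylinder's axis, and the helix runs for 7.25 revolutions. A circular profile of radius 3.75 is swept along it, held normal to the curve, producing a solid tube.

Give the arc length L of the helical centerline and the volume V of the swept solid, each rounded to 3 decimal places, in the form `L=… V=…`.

2πR = 2π·18.5 = 116.238928
per-turn = √(116.238928² + 19.5²) = √(13511.4884 + 380.25) = √13891.7384 = 117.863219
L = 7.25 × 117.863219 = 854.508339
V = π·3.75² × L = 44.178647 × 854.508339 = 37751.021992

L=854.508 V=37751.022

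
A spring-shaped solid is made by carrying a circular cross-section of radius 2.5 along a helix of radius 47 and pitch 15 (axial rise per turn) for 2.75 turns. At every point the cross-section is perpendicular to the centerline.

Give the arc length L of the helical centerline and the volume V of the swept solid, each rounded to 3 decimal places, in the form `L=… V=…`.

2πR = 2π·47 = 295.309709
per-turn = √(295.309709² + 15²) = √(87207.8245 + 225) = √87432.8245 = 295.690420
L = 2.75 × 295.690420 = 813.148655
V = π·2.5² × L = 19.634954 × 813.148655 = 15966.136506

L=813.149 V=15966.137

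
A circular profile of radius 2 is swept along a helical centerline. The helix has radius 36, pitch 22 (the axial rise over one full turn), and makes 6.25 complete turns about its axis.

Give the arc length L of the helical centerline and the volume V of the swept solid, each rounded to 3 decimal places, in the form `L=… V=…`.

2πR = 2π·36 = 226.194671
per-turn = √(226.194671² + 22²) = √(51164.0292 + 484) = √51648.0292 = 227.262028
L = 6.25 × 227.262028 = 1420.387673
V = π·2² × L = 12.566371 × 1420.387673 = 17849.117913

L=1420.388 V=17849.118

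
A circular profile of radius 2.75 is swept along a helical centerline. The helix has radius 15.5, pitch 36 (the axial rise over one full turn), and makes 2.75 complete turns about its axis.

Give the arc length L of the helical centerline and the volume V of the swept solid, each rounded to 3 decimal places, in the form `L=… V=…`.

2πR = 2π·15.5 = 97.389372
per-turn = √(97.389372² + 36²) = √(9484.6898 + 1296) = √10780.6898 = 103.830101
L = 2.75 × 103.830101 = 285.532777
V = π·2.75² × L = 23.758294 × 285.532777 = 6783.771793

L=285.533 V=6783.772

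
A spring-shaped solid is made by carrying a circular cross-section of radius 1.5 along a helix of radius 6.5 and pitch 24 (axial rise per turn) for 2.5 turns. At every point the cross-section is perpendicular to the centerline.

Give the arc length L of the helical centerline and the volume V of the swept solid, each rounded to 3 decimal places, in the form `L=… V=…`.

L=118.426 V=837.106

2πR = 2π·6.5 = 40.840704
per-turn = √(40.840704² + 24²) = √(1667.9631 + 576) = √2243.9631 = 47.370488
L = 2.5 × 47.370488 = 118.426220
V = π·1.5² × L = 7.068583 × 118.426220 = 837.105623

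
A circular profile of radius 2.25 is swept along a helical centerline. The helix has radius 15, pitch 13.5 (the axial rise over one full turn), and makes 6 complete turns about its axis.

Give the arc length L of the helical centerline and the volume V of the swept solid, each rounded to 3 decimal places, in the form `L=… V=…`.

L=571.258 V=9085.473

2πR = 2π·15 = 94.247780
per-turn = √(94.247780² + 13.5²) = √(8882.6440 + 182.25) = √9064.8940 = 95.209737
L = 6 × 95.209737 = 571.258420
V = π·2.25² × L = 15.904313 × 571.258420 = 9085.472609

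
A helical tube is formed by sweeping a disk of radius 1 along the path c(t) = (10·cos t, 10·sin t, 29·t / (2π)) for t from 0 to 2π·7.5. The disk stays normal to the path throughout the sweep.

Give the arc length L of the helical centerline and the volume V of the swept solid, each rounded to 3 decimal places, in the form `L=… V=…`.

2πR = 2π·10 = 62.831853
per-turn = √(62.831853² + 29²) = √(3947.8418 + 841) = √4788.8418 = 69.201458
L = 7.5 × 69.201458 = 519.010933
V = π·1² × L = 3.141593 × 519.010933 = 1630.520936

L=519.011 V=1630.521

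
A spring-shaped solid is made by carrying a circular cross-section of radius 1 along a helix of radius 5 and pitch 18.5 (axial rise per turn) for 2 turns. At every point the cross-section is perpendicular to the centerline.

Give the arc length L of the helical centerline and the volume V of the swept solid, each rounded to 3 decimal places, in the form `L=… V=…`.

2πR = 2π·5 = 31.415927
per-turn = √(31.415927² + 18.5²) = √(986.9604 + 342.25) = √1329.2104 = 36.458338
L = 2 × 36.458338 = 72.916677
V = π·1² × L = 3.141593 × 72.916677 = 229.074496

L=72.917 V=229.074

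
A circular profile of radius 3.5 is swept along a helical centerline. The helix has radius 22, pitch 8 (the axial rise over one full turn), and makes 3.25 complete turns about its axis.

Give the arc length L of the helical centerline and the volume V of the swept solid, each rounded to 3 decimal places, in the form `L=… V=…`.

2πR = 2π·22 = 138.230077
per-turn = √(138.230077² + 8²) = √(19107.5541 + 64) = √19171.5541 = 138.461381
L = 3.25 × 138.461381 = 449.999489
V = π·3.5² × L = 38.484510 × 449.999489 = 17318.009850

L=449.999 V=17318.010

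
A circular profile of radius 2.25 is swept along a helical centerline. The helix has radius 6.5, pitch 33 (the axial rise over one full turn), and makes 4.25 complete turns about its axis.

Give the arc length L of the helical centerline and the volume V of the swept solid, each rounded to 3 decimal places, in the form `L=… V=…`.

2πR = 2π·6.5 = 40.840704
per-turn = √(40.840704² + 33²) = √(1667.9631 + 1089) = √2756.9631 = 52.506791
L = 4.25 × 52.506791 = 223.153863
V = π·2.25² × L = 15.904313 × 223.153863 = 3549.108849

L=223.154 V=3549.109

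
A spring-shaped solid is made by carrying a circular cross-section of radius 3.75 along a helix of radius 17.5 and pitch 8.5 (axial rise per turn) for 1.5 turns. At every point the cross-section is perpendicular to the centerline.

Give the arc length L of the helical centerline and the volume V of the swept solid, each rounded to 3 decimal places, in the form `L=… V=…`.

L=165.426 V=7308.283

2πR = 2π·17.5 = 109.955743
per-turn = √(109.955743² + 8.5²) = √(12090.2654 + 72.25) = √12162.5154 = 110.283795
L = 1.5 × 110.283795 = 165.425692
V = π·3.75² × L = 44.178647 × 165.425692 = 7308.283208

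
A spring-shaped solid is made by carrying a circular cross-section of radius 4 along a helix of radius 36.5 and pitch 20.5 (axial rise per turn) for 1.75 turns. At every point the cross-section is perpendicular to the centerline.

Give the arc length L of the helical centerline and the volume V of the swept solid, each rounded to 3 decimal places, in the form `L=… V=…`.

L=402.939 V=20253.907

2πR = 2π·36.5 = 229.336264
per-turn = √(229.336264² + 20.5²) = √(52595.1219 + 420.25) = √53015.3719 = 230.250672
L = 1.75 × 230.250672 = 402.938676
V = π·4² × L = 50.265482 × 402.938676 = 20253.906930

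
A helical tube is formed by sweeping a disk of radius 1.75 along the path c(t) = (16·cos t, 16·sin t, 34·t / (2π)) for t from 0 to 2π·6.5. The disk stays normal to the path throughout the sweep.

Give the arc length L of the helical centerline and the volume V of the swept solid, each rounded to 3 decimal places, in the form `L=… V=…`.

2πR = 2π·16 = 100.530965
per-turn = √(100.530965² + 34²) = √(10106.4749 + 1156) = √11262.4749 = 106.124808
L = 6.5 × 106.124808 = 689.811253
V = π·1.75² × L = 9.621128 × 689.811253 = 6636.762017

L=689.811 V=6636.762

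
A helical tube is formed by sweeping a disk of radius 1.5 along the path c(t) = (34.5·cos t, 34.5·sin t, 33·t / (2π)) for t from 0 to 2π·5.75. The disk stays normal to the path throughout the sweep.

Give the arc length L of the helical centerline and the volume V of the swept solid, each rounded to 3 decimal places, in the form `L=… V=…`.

2πR = 2π·34.5 = 216.769893
per-turn = √(216.769893² + 33²) = √(46989.1866 + 1089) = √48078.1866 = 219.267386
L = 5.75 × 219.267386 = 1260.787469
V = π·1.5² × L = 7.068583 × 1260.787469 = 8911.981466

L=1260.787 V=8911.981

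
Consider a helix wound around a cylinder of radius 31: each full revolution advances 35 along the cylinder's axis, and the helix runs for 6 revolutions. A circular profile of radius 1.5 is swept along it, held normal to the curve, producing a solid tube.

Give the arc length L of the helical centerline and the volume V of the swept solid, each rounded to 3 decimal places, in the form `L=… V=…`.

L=1187.390 V=8393.166

2πR = 2π·31 = 194.778745
per-turn = √(194.778745² + 35²) = √(37938.7593 + 1225) = √39163.7593 = 197.898356
L = 6 × 197.898356 = 1187.390136
V = π·1.5² × L = 7.068583 × 1187.390136 = 8393.166290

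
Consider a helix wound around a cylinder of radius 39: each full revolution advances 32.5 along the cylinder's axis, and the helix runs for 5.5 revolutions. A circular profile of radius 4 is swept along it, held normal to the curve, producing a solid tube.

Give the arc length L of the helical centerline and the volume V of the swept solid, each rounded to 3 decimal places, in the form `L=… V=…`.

L=1359.545 V=68338.200

2πR = 2π·39 = 245.044227
per-turn = √(245.044227² + 32.5²) = √(60046.6732 + 1056.25) = √61102.9232 = 247.190055
L = 5.5 × 247.190055 = 1359.545301
V = π·4² × L = 50.265482 × 1359.545301 = 68338.200489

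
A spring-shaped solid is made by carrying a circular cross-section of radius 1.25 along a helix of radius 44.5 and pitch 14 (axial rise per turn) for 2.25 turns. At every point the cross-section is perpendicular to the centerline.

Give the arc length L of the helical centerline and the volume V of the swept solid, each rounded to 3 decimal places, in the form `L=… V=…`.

L=629.892 V=3091.975

2πR = 2π·44.5 = 279.601746
per-turn = √(279.601746² + 14²) = √(78177.1365 + 196) = √78373.1365 = 279.952025
L = 2.25 × 279.952025 = 629.892057
V = π·1.25² × L = 4.908739 × 629.892057 = 3091.975404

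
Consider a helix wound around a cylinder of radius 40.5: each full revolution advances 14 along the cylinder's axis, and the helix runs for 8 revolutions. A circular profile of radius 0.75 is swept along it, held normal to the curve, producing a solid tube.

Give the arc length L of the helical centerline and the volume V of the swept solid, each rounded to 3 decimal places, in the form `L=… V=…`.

2πR = 2π·40.5 = 254.469005
per-turn = √(254.469005² + 14²) = √(64754.4745 + 196) = √64950.4745 = 254.853830
L = 8 × 254.853830 = 2038.830637
V = π·0.75² × L = 1.767146 × 2038.830637 = 3602.911135

L=2038.831 V=3602.911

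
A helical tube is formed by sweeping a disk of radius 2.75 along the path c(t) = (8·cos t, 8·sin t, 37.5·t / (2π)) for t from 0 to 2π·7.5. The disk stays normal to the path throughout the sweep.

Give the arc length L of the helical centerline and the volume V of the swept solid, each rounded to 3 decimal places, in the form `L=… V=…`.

2πR = 2π·8 = 50.265482
per-turn = √(50.265482² + 37.5²) = √(2526.6187 + 1406.25) = √3932.8687 = 62.712588
L = 7.5 × 62.712588 = 470.344412
V = π·2.75² × L = 23.758294 × 470.344412 = 11174.581029

L=470.344 V=11174.581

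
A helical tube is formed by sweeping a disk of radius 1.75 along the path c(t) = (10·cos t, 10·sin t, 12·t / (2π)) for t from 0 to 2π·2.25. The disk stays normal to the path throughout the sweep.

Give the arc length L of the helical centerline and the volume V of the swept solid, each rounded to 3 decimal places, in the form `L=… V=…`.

L=143.927 V=1384.739

2πR = 2π·10 = 62.831853
per-turn = √(62.831853² + 12²) = √(3947.8418 + 144) = √4091.8418 = 63.967506
L = 2.25 × 63.967506 = 143.926887
V = π·1.75² × L = 9.621128 × 143.926887 = 1384.738934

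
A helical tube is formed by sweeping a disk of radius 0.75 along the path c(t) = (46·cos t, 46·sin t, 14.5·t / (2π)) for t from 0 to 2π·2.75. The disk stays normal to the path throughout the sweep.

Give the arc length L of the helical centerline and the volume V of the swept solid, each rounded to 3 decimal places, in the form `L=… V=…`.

2πR = 2π·46 = 289.026524
per-turn = √(289.026524² + 14.5²) = √(83536.3317 + 210.25) = √83746.5817 = 289.390017
L = 2.75 × 289.390017 = 795.822545
V = π·0.75² × L = 1.767146 × 795.822545 = 1406.334522

L=795.823 V=1406.335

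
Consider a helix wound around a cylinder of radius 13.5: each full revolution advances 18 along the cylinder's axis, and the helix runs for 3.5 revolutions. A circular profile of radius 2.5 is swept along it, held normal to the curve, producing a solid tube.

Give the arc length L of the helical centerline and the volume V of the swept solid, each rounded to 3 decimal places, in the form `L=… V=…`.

L=303.491 V=5959.040

2πR = 2π·13.5 = 84.823002
per-turn = √(84.823002² + 18²) = √(7194.9416 + 324) = √7518.9416 = 86.711831
L = 3.5 × 86.711831 = 303.491408
V = π·2.5² × L = 19.634954 × 303.491408 = 5959.039860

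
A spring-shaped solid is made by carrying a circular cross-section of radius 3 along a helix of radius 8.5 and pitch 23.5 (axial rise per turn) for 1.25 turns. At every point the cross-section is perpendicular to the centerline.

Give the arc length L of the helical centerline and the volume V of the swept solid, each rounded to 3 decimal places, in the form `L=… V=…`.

2πR = 2π·8.5 = 53.407075
per-turn = √(53.407075² + 23.5²) = √(2852.3157 + 552.25) = √3404.5657 = 58.348656
L = 1.25 × 58.348656 = 72.935820
V = π·3² × L = 28.274334 × 72.935820 = 2062.211731

L=72.936 V=2062.212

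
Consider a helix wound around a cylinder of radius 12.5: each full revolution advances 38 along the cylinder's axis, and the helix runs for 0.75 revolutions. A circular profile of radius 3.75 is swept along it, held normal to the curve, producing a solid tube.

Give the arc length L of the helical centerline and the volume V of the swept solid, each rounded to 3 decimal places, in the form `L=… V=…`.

L=65.437 V=2890.929

2πR = 2π·12.5 = 78.539816
per-turn = √(78.539816² + 38²) = √(6168.5028 + 1444) = √7612.5028 = 87.249658
L = 0.75 × 87.249658 = 65.437243
V = π·3.75² × L = 44.178647 × 65.437243 = 2890.928848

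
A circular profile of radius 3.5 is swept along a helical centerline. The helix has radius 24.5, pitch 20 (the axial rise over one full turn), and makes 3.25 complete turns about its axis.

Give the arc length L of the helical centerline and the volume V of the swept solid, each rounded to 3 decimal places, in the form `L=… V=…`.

L=504.503 V=19415.568

2πR = 2π·24.5 = 153.938040
per-turn = √(153.938040² + 20²) = √(23696.9202 + 400) = √24096.9202 = 155.231827
L = 3.25 × 155.231827 = 504.503438
V = π·3.5² × L = 38.484510 × 504.503438 = 19415.567620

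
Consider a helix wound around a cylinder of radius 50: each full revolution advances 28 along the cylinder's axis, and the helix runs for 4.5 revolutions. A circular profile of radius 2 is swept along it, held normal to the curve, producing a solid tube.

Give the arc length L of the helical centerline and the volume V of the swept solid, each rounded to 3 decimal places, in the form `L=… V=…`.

2πR = 2π·50 = 314.159265
per-turn = √(314.159265² + 28²) = √(98696.0440 + 784) = √99480.0440 = 315.404572
L = 4.5 × 315.404572 = 1419.320574
V = π·2² × L = 12.566371 × 1419.320574 = 17835.708351

L=1419.321 V=17835.708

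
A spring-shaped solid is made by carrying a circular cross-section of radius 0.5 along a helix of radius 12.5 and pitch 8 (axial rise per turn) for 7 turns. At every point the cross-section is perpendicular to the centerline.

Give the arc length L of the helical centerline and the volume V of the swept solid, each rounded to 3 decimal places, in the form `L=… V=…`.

L=552.623 V=434.029

2πR = 2π·12.5 = 78.539816
per-turn = √(78.539816² + 8²) = √(6168.5028 + 64) = √6232.5028 = 78.946202
L = 7 × 78.946202 = 552.623411
V = π·0.5² × L = 0.785398 × 552.623411 = 434.029412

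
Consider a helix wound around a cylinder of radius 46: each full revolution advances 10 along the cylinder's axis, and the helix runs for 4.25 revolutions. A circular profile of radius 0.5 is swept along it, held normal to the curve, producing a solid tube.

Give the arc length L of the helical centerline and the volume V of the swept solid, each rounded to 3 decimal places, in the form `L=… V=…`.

L=1229.098 V=965.331

2πR = 2π·46 = 289.026524
per-turn = √(289.026524² + 10²) = √(83536.3317 + 100) = √83636.3317 = 289.199467
L = 4.25 × 289.199467 = 1229.097734
V = π·0.5² × L = 0.785398 × 1229.097734 = 965.331103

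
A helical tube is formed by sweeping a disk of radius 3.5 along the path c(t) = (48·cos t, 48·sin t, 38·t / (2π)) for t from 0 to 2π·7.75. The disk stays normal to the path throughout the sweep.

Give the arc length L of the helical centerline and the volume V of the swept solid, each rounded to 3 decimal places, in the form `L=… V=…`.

L=2355.825 V=90662.772

2πR = 2π·48 = 301.592895
per-turn = √(301.592895² + 38²) = √(90958.2742 + 1444) = √92402.2742 = 303.977424
L = 7.75 × 303.977424 = 2355.825034
V = π·3.5² × L = 38.484510 × 2355.825034 = 90662.772102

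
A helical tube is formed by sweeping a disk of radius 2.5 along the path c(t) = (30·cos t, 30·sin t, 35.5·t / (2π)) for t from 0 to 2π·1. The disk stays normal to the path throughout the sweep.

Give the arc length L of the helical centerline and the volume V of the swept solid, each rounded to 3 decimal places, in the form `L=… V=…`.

2πR = 2π·30 = 188.495559
per-turn = √(188.495559² + 35.5²) = √(35530.5758 + 1260.25) = √36790.8258 = 191.809348
L = 1 × 191.809348 = 191.809348
V = π·2.5² × L = 19.634954 × 191.809348 = 3766.167734

L=191.809 V=3766.168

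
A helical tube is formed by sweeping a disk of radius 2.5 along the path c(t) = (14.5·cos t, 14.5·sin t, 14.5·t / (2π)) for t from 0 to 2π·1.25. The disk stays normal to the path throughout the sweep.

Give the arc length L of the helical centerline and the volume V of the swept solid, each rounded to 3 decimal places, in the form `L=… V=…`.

L=115.316 V=2264.225

2πR = 2π·14.5 = 91.106187
per-turn = √(91.106187² + 14.5²) = √(8300.3373 + 210.25) = √8510.5873 = 92.252844
L = 1.25 × 92.252844 = 115.316056
V = π·2.5² × L = 19.634954 × 115.316056 = 2264.225455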